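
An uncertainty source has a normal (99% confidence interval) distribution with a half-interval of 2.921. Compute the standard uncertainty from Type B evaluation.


u_B = half_width / 2.576
u_B = 2.921 / 2.576
u_B = 1.1339

1.1339


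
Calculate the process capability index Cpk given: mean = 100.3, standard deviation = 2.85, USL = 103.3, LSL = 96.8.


Cpu = (USL - mean) / (3*sigma) = (103.3 - 100.3) / (3*2.85) = 0.3509
Cpl = (mean - LSL) / (3*sigma) = (100.3 - 96.8) / (3*2.85) = 0.4094
Cpk = min(Cpu, Cpl) = 0.3509

0.3509


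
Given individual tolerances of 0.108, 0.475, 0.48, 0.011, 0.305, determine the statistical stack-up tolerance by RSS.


RSS = sqrt(0.108^2 + 0.475^2 + 0.48^2 + 0.011^2 + 0.305^2)
= sqrt(0.560835)
= 0.7489

0.7489


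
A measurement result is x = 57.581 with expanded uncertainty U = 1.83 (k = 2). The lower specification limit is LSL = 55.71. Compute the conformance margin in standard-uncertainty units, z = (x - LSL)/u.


u = U / k = 1.83 / 2 = 0.915
margin = |LSL - x| = |55.71 - 57.581| = 1.871
z = margin / u = 1.871 / 0.915
z = 2.0448

2.0448


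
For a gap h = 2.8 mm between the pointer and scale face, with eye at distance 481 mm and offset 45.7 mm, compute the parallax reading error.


error = h * offset / d
= 2.8 * 45.7 / 481
= 0.2660

0.2660


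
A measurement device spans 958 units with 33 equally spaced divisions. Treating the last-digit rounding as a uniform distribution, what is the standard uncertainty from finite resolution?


resolution = range / divisions
resolution = 958 / 33 = 29.030303
u_res = resolution / (2*sqrt(3))
u_res = 29.030303 / 3.4641016
u_res = 8.3803

8.3803


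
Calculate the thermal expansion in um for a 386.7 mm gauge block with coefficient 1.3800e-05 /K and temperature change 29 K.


dL = L * alpha * dT
= 386.7 * 1.3800e-05 * 29
= 0.1547573 mm
dL_um = 0.1547573 * 1000 = 154.7573 um

154.7573


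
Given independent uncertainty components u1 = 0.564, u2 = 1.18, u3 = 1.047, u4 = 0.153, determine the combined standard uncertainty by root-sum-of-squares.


uc = sqrt(0.564^2 + 1.18^2 + 1.047^2 + 0.153^2)
uc = sqrt(2.830114)
uc = 1.6823

1.6823


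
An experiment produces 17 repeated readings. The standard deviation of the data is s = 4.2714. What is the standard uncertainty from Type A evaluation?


u_A = s / sqrt(n)
u_A = 4.2714 / sqrt(17)
u_A = 4.2714 / 4.1231056
u_A = 1.0360

1.0360


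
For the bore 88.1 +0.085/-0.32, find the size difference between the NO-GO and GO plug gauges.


GO = nominal - lower_tol (smallest hole = maximum material condition)
GO = 88.1 - 0.32 = 87.78
NO-GO = nominal + upper_tol (largest hole = least material condition)
NO-GO = 88.1 + 0.085 = 88.185
spread = NO-GO - GO = 88.185 - 87.78 = 0.4050

0.4050


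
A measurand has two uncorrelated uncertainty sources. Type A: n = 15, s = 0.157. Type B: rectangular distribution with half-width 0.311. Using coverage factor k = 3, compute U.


u_A = s / sqrt(n) = 0.157 / sqrt(15) = 0.040537226
u_B = half_width / sqrt(3) = 0.311 / sqrt(3) = 0.17955593
uc = sqrt(u_A^2 + u_B^2) = sqrt(0.040537226^2 + 0.17955593^2) = 0.18407498
U = k * uc = 3 * 0.18407498
U = 0.5522

0.5522


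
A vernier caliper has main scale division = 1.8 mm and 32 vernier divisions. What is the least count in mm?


LC = MSD / n_div
= 1.8 / 32
= 0.0563

0.0563


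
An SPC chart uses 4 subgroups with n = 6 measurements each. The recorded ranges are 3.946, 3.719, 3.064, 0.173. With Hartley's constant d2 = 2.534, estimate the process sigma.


R_bar = (3.946 + 3.719 + 3.064 + 0.173) / 4
R_bar = 10.902 / 4 = 2.7255
sigma_hat = R_bar / d2 = 2.7255 / 2.534 = 1.0756

1.0756


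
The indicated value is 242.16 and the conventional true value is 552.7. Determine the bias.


Systematic error = measured - true
= 242.16 - 552.7
= -310.5400

-310.5400


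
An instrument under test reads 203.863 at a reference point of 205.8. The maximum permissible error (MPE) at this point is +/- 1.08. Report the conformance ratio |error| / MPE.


e = indication - reference = 203.863 - 205.8 = -1.9370
|e| = 1.9370
ratio = |e| / MPE = 1.9370 / 1.08
ratio = 1.7935

1.7935


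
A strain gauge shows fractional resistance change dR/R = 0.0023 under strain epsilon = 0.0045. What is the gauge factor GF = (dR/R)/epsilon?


GF = (dR/R) / epsilon
= 0.0023 / 0.0045
= 0.5111

0.5111


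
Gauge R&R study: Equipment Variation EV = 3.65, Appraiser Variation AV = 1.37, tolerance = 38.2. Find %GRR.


GRR = sqrt(EV^2 + AV^2) = sqrt(3.65^2 + 1.37^2) = 3.8986408
%GRR = GRR / tol * 100 = 3.8986408 / 38.2 * 100
%GRR = 10.2059

10.2059


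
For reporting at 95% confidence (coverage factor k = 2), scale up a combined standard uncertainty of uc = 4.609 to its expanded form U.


U = k * uc
U = 2 * 4.609
U = 9.2180

9.2180


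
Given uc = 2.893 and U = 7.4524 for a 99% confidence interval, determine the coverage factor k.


k = U / uc
k = 7.4524 / 2.893
k = 2.576

2.576


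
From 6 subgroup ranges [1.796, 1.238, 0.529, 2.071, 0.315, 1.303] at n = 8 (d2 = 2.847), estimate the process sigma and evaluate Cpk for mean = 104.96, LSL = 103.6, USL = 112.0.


R_bar = (1.796 + 1.238 + 0.529 + 2.071 + 0.315 + 1.303) / 6 = 1.2086667
sigma = R_bar / d2 = 1.2086667 / 2.847 = 0.42454046
Cp = (USL - LSL)/(6*sigma) = (112.0 - 103.6)/(6*0.42454046) = 3.2977
Cpu = (112.0 - 104.96)/(3*0.42454046) = 5.5275
Cpl = (104.96 - 103.6)/(3*0.42454046) = 1.0678
Cpk = min(Cpu, Cpl) = 1.0678

1.0678


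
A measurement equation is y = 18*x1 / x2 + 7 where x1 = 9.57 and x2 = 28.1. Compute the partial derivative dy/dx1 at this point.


y = 18*x1 / x2 + 7
dy/dx1 = 18/x2
Evaluate at x2 = 28.1: c1 = 18 / 28.1
c1 = 0.6406

0.6406


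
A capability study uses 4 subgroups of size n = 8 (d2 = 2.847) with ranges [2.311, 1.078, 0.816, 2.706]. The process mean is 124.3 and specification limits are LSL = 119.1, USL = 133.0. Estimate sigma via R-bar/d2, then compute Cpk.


R_bar = (2.311 + 1.078 + 0.816 + 2.706) / 4 = 1.72775
sigma = R_bar / d2 = 1.72775 / 2.847 = 0.60686688
Cp = (USL - LSL)/(6*sigma) = (133.0 - 119.1)/(6*0.60686688) = 3.8174
Cpu = (133.0 - 124.3)/(3*0.60686688) = 4.7786
Cpl = (124.3 - 119.1)/(3*0.60686688) = 2.8562
Cpk = min(Cpu, Cpl) = 2.8562

2.8562


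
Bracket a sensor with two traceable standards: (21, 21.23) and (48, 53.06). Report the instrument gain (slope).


slope = (y2 - y1) / (x2 - x1)
= (53.06 - 21.23) / (48 - 21)
= 31.8300 / 27
= 1.1789

1.1789


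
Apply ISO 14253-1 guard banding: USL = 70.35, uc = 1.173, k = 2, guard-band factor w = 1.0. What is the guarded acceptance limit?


U = k * uc = 2 * 1.173 = 2.346
guard band g = w * U = 1.0 * 2.346 = 2.346
AL = USL - g = 70.35 - 2.346
AL = 68.0040

68.0040


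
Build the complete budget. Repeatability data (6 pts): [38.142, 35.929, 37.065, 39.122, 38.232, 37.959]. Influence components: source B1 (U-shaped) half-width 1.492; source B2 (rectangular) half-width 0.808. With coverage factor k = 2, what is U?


mean = (38.142 + 35.929 + 37.065 + 39.122 + 38.232 + 37.959) / 6 = 37.7415
s = sqrt(sum((x - mean)^2)/(n-1)) = 1.1042541
u_A = s / sqrt(n) = 1.1042541 / sqrt(6) = 0.45080985
u_B1 = 1.492 / sqrt(2) = 1.0550033
u_B2 = 0.808 / sqrt(3) = 0.46649902
uc = sqrt(0.45080985^2 + 1.0550033^2 + 0.46649902^2) = 1.2385002
U = k * uc = 2 * 1.2385002
U = 2.4770

2.4770


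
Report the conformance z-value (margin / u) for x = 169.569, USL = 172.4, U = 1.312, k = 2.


u = U / k = 1.312 / 2 = 0.656
margin = |USL - x| = |172.4 - 169.569| = 2.831
z = margin / u = 2.831 / 0.656
z = 4.3155

4.3155


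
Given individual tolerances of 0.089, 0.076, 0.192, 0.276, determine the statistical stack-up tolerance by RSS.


RSS = sqrt(0.089^2 + 0.076^2 + 0.192^2 + 0.276^2)
= sqrt(0.126737)
= 0.3560

0.3560


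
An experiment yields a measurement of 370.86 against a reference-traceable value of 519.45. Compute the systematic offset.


Systematic error = measured - true
= 370.86 - 519.45
= -148.5900

-148.5900


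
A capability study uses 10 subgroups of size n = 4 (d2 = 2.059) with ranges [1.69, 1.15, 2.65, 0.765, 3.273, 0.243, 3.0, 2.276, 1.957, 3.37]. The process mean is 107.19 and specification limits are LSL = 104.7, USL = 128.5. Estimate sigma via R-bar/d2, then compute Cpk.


R_bar = (1.69 + 1.15 + 2.65 + 0.765 + 3.273 + 0.243 + 3.0 + 2.276 + 1.957 + 3.37) / 10 = 2.0374
sigma = R_bar / d2 = 2.0374 / 2.059 = 0.98950947
Cp = (USL - LSL)/(6*sigma) = (128.5 - 104.7)/(6*0.98950947) = 4.0087
Cpu = (128.5 - 107.19)/(3*0.98950947) = 7.1786
Cpl = (107.19 - 104.7)/(3*0.98950947) = 0.8388
Cpk = min(Cpu, Cpl) = 0.8388

0.8388


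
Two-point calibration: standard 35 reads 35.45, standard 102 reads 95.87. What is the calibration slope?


slope = (y2 - y1) / (x2 - x1)
= (95.87 - 35.45) / (102 - 35)
= 60.4200 / 67
= 0.9018

0.9018


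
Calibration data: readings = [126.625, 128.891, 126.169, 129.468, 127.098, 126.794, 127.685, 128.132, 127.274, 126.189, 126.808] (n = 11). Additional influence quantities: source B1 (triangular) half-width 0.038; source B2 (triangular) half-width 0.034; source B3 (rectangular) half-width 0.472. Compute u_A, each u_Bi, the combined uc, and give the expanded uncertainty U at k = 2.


mean = (126.625 + 128.891 + 126.169 + 129.468 + 127.098 + 126.794 + 127.685 + 128.132 + 127.274 + 126.189 + 126.808) / 11 = 127.3757273
s = sqrt(sum((x - mean)^2)/(n-1)) = 1.073199
u_A = s / sqrt(n) = 1.073199 / sqrt(11) = 0.32358167
u_B1 = 0.038 / sqrt(6) = 0.015513435
u_B2 = 0.034 / sqrt(6) = 0.013880442
u_B3 = 0.472 / sqrt(3) = 0.27250933
uc = sqrt(0.32358167^2 + 0.015513435^2 + 0.013880442^2 + 0.27250933^2) = 0.42355609
U = k * uc = 2 * 0.42355609
U = 0.8471

0.8471


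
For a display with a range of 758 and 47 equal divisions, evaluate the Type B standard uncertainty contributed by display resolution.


resolution = range / divisions
resolution = 758 / 47 = 16.12766
u_res = resolution / (2*sqrt(3))
u_res = 16.12766 / 3.4641016
u_res = 4.6557

4.6557


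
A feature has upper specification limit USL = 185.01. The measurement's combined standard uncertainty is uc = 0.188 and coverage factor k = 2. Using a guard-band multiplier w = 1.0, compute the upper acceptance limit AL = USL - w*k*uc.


U = k * uc = 2 * 0.188 = 0.376
guard band g = w * U = 1.0 * 0.376 = 0.376
AL = USL - g = 185.01 - 0.376
AL = 184.6340

184.6340


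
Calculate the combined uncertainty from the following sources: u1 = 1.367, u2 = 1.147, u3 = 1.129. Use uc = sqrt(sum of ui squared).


uc = sqrt(1.367^2 + 1.147^2 + 1.129^2)
uc = sqrt(4.458939)
uc = 2.1116

2.1116


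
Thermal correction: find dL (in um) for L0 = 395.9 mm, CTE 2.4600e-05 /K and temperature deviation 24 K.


dL = L * alpha * dT
= 395.9 * 2.4600e-05 * 24
= 0.2337394 mm
dL_um = 0.2337394 * 1000 = 233.7394 um

233.7394


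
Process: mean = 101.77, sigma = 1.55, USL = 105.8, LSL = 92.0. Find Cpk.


Cpu = (USL - mean) / (3*sigma) = (105.8 - 101.77) / (3*1.55) = 0.8667
Cpl = (mean - LSL) / (3*sigma) = (101.77 - 92.0) / (3*1.55) = 2.1011
Cpk = min(Cpu, Cpl) = 0.8667

0.8667


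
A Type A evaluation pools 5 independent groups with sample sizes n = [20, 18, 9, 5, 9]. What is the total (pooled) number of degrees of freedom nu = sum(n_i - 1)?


nu = sum_i (n_i - 1)
nu = ((20 - 1) + (18 - 1) + (9 - 1) + (5 - 1) + (9 - 1))
nu = 19 + 17 + 8 + 4 + 8
nu = 56

56


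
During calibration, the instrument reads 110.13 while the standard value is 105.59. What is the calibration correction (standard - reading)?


Correction = standard - reading
= 105.59 - 110.13
= -4.5400

-4.5400


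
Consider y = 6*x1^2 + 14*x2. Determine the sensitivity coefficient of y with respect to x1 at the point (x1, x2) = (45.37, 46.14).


y = 6*x1^2 + 14*x2
dy/dx1 = 2*6*x1
Evaluate at x1 = 45.37: c1 = 12 * 45.37
c1 = 544.4400

544.4400


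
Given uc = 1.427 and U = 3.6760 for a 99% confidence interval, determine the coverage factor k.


k = U / uc
k = 3.6760 / 1.427
k = 2.576

2.576


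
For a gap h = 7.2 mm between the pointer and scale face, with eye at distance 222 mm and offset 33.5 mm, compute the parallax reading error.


error = h * offset / d
= 7.2 * 33.5 / 222
= 1.0865

1.0865


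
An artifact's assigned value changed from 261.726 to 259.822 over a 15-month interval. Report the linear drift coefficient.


rate = (v2 - v1) / months
= (259.822 - 261.726) / 15
= -1.9040 / 15
= -0.1269

-0.1269


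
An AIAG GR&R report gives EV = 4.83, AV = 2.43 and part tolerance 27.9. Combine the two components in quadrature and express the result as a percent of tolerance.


GRR = sqrt(EV^2 + AV^2) = sqrt(4.83^2 + 2.43^2) = 5.406829
%GRR = GRR / tol * 100 = 5.406829 / 27.9 * 100
%GRR = 19.3793

19.3793


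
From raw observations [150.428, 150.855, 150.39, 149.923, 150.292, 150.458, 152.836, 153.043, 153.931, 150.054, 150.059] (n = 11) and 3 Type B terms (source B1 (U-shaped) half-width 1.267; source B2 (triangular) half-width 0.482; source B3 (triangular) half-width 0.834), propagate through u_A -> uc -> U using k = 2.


mean = (150.428 + 150.855 + 150.39 + 149.923 + 150.292 + 150.458 + 152.836 + 153.043 + 153.931 + 150.054 + 150.059) / 11 = 151.1153636
s = sqrt(sum((x - mean)^2)/(n-1)) = 1.4298522
u_A = s / sqrt(n) = 1.4298522 / sqrt(11) = 0.43111666
u_B1 = 1.267 / sqrt(2) = 0.89590429
u_B2 = 0.482 / sqrt(6) = 0.19677568
u_B3 = 0.834 / sqrt(6) = 0.34047907
uc = sqrt(0.43111666^2 + 0.89590429^2 + 0.19677568^2 + 0.34047907^2) = 1.0691832
U = k * uc = 2 * 1.0691832
U = 2.1384

2.1384


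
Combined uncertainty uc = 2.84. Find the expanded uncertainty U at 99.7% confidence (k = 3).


U = k * uc
U = 3 * 2.84
U = 8.5200

8.5200


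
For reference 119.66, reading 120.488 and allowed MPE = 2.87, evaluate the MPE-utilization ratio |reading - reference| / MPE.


e = indication - reference = 120.488 - 119.66 = 0.8280
|e| = 0.8280
ratio = |e| / MPE = 0.8280 / 2.87
ratio = 0.2885

0.2885


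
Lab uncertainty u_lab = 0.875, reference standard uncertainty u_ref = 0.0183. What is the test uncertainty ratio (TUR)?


TUR = u_lab / u_ref
= 0.875 / 0.0183
= 47.8142

47.8142


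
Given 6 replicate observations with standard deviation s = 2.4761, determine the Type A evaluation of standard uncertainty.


u_A = s / sqrt(n)
u_A = 2.4761 / sqrt(6)
u_A = 2.4761 / 2.4494897
u_A = 1.0109

1.0109


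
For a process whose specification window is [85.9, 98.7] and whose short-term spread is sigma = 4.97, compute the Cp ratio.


Cp = (USL - LSL) / (6 * sigma)
= (98.7 - 85.9) / (6 * 4.97)
= 12.8000 / 29.8200
= 0.4292

0.4292


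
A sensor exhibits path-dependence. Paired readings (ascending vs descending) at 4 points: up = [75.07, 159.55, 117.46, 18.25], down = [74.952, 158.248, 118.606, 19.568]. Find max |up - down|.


|75.07 - 74.952| = 0.1180
|159.55 - 158.248| = 1.3020
|117.46 - 118.606| = 1.1460
|18.25 - 19.568| = 1.3180
hysteresis = max(diffs) = 1.3180

1.3180


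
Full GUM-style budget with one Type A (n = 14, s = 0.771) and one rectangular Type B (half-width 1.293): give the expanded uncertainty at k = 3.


u_A = s / sqrt(n) = 0.771 / sqrt(14) = 0.20605842
u_B = half_width / sqrt(3) = 1.293 / sqrt(3) = 0.7465139
uc = sqrt(u_A^2 + u_B^2) = sqrt(0.20605842^2 + 0.7465139^2) = 0.77443081
U = k * uc = 3 * 0.77443081
U = 2.3233

2.3233


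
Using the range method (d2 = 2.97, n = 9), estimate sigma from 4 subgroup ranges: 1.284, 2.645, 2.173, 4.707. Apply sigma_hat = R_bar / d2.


R_bar = (1.284 + 2.645 + 2.173 + 4.707) / 4
R_bar = 10.809 / 4 = 2.70225
sigma_hat = R_bar / d2 = 2.70225 / 2.97 = 0.9098

0.9098


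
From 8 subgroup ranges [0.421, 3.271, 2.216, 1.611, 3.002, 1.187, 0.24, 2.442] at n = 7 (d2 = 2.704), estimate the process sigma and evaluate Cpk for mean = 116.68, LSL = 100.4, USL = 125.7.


R_bar = (0.421 + 3.271 + 2.216 + 1.611 + 3.002 + 1.187 + 0.24 + 2.442) / 8 = 1.79875
sigma = R_bar / d2 = 1.79875 / 2.704 = 0.6652182
Cp = (USL - LSL)/(6*sigma) = (125.7 - 100.4)/(6*0.6652182) = 6.3388
Cpu = (125.7 - 116.68)/(3*0.6652182) = 4.5198
Cpl = (116.68 - 100.4)/(3*0.6652182) = 8.1577
Cpk = min(Cpu, Cpl) = 4.5198

4.5198


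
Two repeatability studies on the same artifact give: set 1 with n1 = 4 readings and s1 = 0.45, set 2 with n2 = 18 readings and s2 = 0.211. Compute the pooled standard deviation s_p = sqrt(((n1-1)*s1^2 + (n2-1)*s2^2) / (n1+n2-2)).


s_p = sqrt(((n1-1)*s1^2 + (n2-1)*s2^2) / (n1+n2-2))
numerator = (4-1)*0.45^2 + (18-1)*0.211^2 = 0.6075 + 0.756857 = 1.364357
denominator = 4 + 18 - 2 = 20
s_p^2 = 1.364357 / 20 = 0.06821785
s_p = sqrt(0.06821785) = 0.2612

0.2612


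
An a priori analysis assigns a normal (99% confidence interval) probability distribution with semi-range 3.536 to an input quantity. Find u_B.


u_B = half_width / 2.576
u_B = 3.536 / 2.576
u_B = 1.3727

1.3727


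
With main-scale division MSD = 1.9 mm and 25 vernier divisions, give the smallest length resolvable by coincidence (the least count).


LC = MSD / n_div
= 1.9 / 25
= 0.0760

0.0760


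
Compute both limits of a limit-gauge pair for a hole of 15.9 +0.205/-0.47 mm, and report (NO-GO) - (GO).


GO = nominal - lower_tol (smallest hole = maximum material condition)
GO = 15.9 - 0.47 = 15.43
NO-GO = nominal + upper_tol (largest hole = least material condition)
NO-GO = 15.9 + 0.205 = 16.105
spread = NO-GO - GO = 16.105 - 15.43 = 0.6750

0.6750


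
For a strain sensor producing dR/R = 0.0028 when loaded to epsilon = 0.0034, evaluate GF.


GF = (dR/R) / epsilon
= 0.0028 / 0.0034
= 0.8235

0.8235


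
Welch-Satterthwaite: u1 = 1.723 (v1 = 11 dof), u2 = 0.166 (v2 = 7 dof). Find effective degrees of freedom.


uc = sqrt(u1^2 + u2^2) = sqrt(1.723^2 + 0.166^2) = 1.730978
v_eff = uc^4 / (u1^4/v1 + u2^4/v2)
= 1.730978^4 / (1.723^4/11 + 0.166^4/7)
= 8.9777228 / 0.80132228
v_eff = 11.2036

11.2036


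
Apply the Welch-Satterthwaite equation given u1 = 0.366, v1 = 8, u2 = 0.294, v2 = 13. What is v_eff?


uc = sqrt(u1^2 + u2^2) = sqrt(0.366^2 + 0.294^2) = 0.46945926
v_eff = uc^4 / (u1^4/v1 + u2^4/v2)
= 0.46945926^4 / (0.366^4/8 + 0.294^4/13)
= 0.048572632 / 0.0028177326
v_eff = 17.2382

17.2382


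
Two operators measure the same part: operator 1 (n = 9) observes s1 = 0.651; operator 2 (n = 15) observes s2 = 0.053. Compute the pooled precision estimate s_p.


s_p = sqrt(((n1-1)*s1^2 + (n2-1)*s2^2) / (n1+n2-2))
numerator = (9-1)*0.651^2 + (15-1)*0.053^2 = 3.390408 + 0.039326 = 3.429734
denominator = 9 + 15 - 2 = 22
s_p^2 = 3.429734 / 22 = 0.155897
s_p = sqrt(0.155897) = 0.3948

0.3948


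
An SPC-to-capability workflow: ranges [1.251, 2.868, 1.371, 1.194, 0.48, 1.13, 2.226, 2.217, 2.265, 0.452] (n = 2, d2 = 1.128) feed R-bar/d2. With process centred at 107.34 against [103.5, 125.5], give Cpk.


R_bar = (1.251 + 2.868 + 1.371 + 1.194 + 0.48 + 1.13 + 2.226 + 2.217 + 2.265 + 0.452) / 10 = 1.5454
sigma = R_bar / d2 = 1.5454 / 1.128 = 1.3700355
Cp = (USL - LSL)/(6*sigma) = (125.5 - 103.5)/(6*1.3700355) = 2.6763
Cpu = (125.5 - 107.34)/(3*1.3700355) = 4.4184
Cpl = (107.34 - 103.5)/(3*1.3700355) = 0.9343
Cpk = min(Cpu, Cpl) = 0.9343

0.9343


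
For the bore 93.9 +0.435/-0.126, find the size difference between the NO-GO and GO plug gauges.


GO = nominal - lower_tol (smallest hole = maximum material condition)
GO = 93.9 - 0.126 = 93.774
NO-GO = nominal + upper_tol (largest hole = least material condition)
NO-GO = 93.9 + 0.435 = 94.335
spread = NO-GO - GO = 94.335 - 93.774 = 0.5610

0.5610


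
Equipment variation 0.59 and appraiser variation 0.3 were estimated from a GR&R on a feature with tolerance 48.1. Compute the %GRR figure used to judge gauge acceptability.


GRR = sqrt(EV^2 + AV^2) = sqrt(0.59^2 + 0.3^2) = 0.66189123
%GRR = GRR / tol * 100 = 0.66189123 / 48.1 * 100
%GRR = 1.3761

1.3761


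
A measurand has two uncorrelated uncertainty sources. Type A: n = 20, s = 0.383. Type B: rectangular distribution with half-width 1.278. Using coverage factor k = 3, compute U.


u_A = s / sqrt(n) = 0.383 / sqrt(20) = 0.085641404
u_B = half_width / sqrt(3) = 1.278 / sqrt(3) = 0.73785364
uc = sqrt(u_A^2 + u_B^2) = sqrt(0.085641404^2 + 0.73785364^2) = 0.74280714
U = k * uc = 3 * 0.74280714
U = 2.2284

2.2284


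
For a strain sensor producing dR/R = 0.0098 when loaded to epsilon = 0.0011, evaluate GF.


GF = (dR/R) / epsilon
= 0.0098 / 0.0011
= 8.9091

8.9091


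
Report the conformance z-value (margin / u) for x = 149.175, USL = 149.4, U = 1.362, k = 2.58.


u = U / k = 1.362 / 2.58 = 0.52790698
margin = |USL - x| = |149.4 - 149.175| = 0.225
z = margin / u = 0.225 / 0.52790698
z = 0.4262

0.4262


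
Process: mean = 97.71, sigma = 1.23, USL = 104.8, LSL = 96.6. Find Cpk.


Cpu = (USL - mean) / (3*sigma) = (104.8 - 97.71) / (3*1.23) = 1.9214
Cpl = (mean - LSL) / (3*sigma) = (97.71 - 96.6) / (3*1.23) = 0.3008
Cpk = min(Cpu, Cpl) = 0.3008

0.3008


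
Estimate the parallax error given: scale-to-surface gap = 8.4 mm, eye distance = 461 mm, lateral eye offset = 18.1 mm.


error = h * offset / d
= 8.4 * 18.1 / 461
= 0.3298

0.3298


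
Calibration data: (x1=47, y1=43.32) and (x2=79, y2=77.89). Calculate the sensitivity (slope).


slope = (y2 - y1) / (x2 - x1)
= (77.89 - 43.32) / (79 - 47)
= 34.5700 / 32
= 1.0803

1.0803


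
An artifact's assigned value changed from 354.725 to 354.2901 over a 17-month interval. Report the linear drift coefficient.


rate = (v2 - v1) / months
= (354.2901 - 354.725) / 17
= -0.4349 / 17
= -0.0256

-0.0256


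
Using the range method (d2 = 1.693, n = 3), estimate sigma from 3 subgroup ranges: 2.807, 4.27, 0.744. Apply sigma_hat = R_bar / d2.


R_bar = (2.807 + 4.27 + 0.744) / 3
R_bar = 7.821 / 3 = 2.607
sigma_hat = R_bar / d2 = 2.607 / 1.693 = 1.5399

1.5399


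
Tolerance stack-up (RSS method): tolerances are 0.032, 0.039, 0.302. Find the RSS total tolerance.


RSS = sqrt(0.032^2 + 0.039^2 + 0.302^2)
= sqrt(0.093749)
= 0.3062

0.3062


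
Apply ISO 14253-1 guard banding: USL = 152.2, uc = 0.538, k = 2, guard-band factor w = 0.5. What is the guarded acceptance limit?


U = k * uc = 2 * 0.538 = 1.076
guard band g = w * U = 0.5 * 1.076 = 0.538
AL = USL - g = 152.2 - 0.538
AL = 151.6620

151.6620


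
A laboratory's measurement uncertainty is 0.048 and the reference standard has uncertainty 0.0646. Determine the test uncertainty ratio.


TUR = u_lab / u_ref
= 0.048 / 0.0646
= 0.7430

0.7430


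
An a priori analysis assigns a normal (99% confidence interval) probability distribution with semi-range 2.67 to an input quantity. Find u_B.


u_B = half_width / 2.576
u_B = 2.67 / 2.576
u_B = 1.0365

1.0365


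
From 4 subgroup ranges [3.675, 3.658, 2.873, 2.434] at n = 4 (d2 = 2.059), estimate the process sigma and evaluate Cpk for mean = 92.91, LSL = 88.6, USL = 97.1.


R_bar = (3.675 + 3.658 + 2.873 + 2.434) / 4 = 3.16
sigma = R_bar / d2 = 3.16 / 2.059 = 1.5347256
Cp = (USL - LSL)/(6*sigma) = (97.1 - 88.6)/(6*1.5347256) = 0.9231
Cpu = (97.1 - 92.91)/(3*1.5347256) = 0.9100
Cpl = (92.91 - 88.6)/(3*1.5347256) = 0.9361
Cpk = min(Cpu, Cpl) = 0.9100

0.9100


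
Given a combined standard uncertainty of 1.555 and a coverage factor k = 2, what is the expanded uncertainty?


U = k * uc
U = 2 * 1.555
U = 3.1100

3.1100


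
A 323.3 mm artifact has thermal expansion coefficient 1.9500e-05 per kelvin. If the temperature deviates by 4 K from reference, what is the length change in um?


dL = L * alpha * dT
= 323.3 * 1.9500e-05 * 4
= 0.0252174 mm
dL_um = 0.0252174 * 1000 = 25.2174 um

25.2174


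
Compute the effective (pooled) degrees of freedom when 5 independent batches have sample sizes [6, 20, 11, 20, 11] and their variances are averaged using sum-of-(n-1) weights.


nu = sum_i (n_i - 1)
nu = ((6 - 1) + (20 - 1) + (11 - 1) + (20 - 1) + (11 - 1))
nu = 5 + 19 + 10 + 19 + 10
nu = 63

63


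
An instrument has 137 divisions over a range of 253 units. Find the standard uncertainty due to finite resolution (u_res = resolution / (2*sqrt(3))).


resolution = range / divisions
resolution = 253 / 137 = 1.8467153
u_res = resolution / (2*sqrt(3))
u_res = 1.8467153 / 3.4641016
u_res = 0.5331

0.5331


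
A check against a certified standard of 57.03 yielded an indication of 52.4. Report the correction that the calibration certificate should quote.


Correction = standard - reading
= 57.03 - 52.4
= 4.6300

4.6300


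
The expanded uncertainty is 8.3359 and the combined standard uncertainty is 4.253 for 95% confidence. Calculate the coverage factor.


k = U / uc
k = 8.3359 / 4.253
k = 1.96

1.96


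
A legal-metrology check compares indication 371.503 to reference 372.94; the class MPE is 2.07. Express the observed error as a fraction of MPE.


e = indication - reference = 371.503 - 372.94 = -1.4370
|e| = 1.4370
ratio = |e| / MPE = 1.4370 / 2.07
ratio = 0.6942

0.6942


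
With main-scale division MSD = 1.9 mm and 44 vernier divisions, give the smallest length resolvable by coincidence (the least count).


LC = MSD / n_div
= 1.9 / 44
= 0.0432

0.0432


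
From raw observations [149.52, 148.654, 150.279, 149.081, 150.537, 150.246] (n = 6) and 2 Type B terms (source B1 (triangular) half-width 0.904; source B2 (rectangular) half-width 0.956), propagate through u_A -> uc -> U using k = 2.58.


mean = (149.52 + 148.654 + 150.279 + 149.081 + 150.537 + 150.246) / 6 = 149.7195
s = sqrt(sum((x - mean)^2)/(n-1)) = 0.75383307
u_A = s / sqrt(n) = 0.75383307 / sqrt(6) = 0.30775106
u_B1 = 0.904 / sqrt(6) = 0.36905645
u_B2 = 0.956 / sqrt(3) = 0.55194686
uc = sqrt(0.30775106^2 + 0.36905645^2 + 0.55194686^2) = 0.73181877
U = k * uc = 2.58 * 0.73181877
U = 1.8881

1.8881


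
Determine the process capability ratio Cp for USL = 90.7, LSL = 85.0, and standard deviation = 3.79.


Cp = (USL - LSL) / (6 * sigma)
= (90.7 - 85.0) / (6 * 3.79)
= 5.7000 / 22.7400
= 0.2507

0.2507


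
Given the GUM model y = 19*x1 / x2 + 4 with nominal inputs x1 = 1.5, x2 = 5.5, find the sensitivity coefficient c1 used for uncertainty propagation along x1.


y = 19*x1 / x2 + 4
dy/dx1 = 19/x2
Evaluate at x2 = 5.5: c1 = 19 / 5.5
c1 = 3.4545

3.4545


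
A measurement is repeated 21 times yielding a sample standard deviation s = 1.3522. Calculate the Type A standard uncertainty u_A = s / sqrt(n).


u_A = s / sqrt(n)
u_A = 1.3522 / sqrt(21)
u_A = 1.3522 / 4.5825757
u_A = 0.2951

0.2951


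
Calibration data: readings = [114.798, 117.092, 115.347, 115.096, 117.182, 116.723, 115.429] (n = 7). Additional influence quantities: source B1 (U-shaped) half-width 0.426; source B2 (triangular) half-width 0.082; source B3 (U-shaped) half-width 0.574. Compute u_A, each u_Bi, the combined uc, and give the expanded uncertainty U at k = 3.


mean = (114.798 + 117.092 + 115.347 + 115.096 + 117.182 + 116.723 + 115.429) / 7 = 115.9524286
s = sqrt(sum((x - mean)^2)/(n-1)) = 1.0092031
u_A = s / sqrt(n) = 1.0092031 / sqrt(7) = 0.38144292
u_B1 = 0.426 / sqrt(2) = 0.30122749
u_B2 = 0.082 / sqrt(6) = 0.03347636
u_B3 = 0.574 / sqrt(2) = 0.40587929
uc = sqrt(0.38144292^2 + 0.30122749^2 + 0.03347636^2 + 0.40587929^2) = 0.6341099
U = k * uc = 3 * 0.6341099
U = 1.9023

1.9023


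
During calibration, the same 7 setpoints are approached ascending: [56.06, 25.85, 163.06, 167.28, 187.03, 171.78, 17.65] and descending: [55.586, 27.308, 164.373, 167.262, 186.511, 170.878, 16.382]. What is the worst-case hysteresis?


|56.06 - 55.586| = 0.4740
|25.85 - 27.308| = 1.4580
|163.06 - 164.373| = 1.3130
|167.28 - 167.262| = 0.0180
|187.03 - 186.511| = 0.5190
|171.78 - 170.878| = 0.9020
|17.65 - 16.382| = 1.2680
hysteresis = max(diffs) = 1.4580

1.4580


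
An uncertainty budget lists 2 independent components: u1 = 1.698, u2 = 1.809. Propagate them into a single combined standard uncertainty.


uc = sqrt(1.698^2 + 1.809^2)
uc = sqrt(6.155685)
uc = 2.4811

2.4811


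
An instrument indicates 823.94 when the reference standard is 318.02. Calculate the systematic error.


Systematic error = measured - true
= 823.94 - 318.02
= 505.9200

505.9200


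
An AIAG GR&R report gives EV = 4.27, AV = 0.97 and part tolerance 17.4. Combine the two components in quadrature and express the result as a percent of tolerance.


GRR = sqrt(EV^2 + AV^2) = sqrt(4.27^2 + 0.97^2) = 4.3787898
%GRR = GRR / tol * 100 = 4.3787898 / 17.4 * 100
%GRR = 25.1655

25.1655


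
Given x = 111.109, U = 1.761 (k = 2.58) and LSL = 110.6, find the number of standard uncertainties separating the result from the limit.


u = U / k = 1.761 / 2.58 = 0.68255814
margin = |LSL - x| = |110.6 - 111.109| = 0.509
z = margin / u = 0.509 / 0.68255814
z = 0.7457

0.7457


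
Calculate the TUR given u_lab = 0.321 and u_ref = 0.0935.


TUR = u_lab / u_ref
= 0.321 / 0.0935
= 3.4332

3.4332


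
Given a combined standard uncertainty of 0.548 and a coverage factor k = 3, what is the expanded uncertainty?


U = k * uc
U = 3 * 0.548
U = 1.6440

1.6440


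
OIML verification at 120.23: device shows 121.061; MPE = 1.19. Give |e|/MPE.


e = indication - reference = 121.061 - 120.23 = 0.8310
|e| = 0.8310
ratio = |e| / MPE = 0.8310 / 1.19
ratio = 0.6983

0.6983


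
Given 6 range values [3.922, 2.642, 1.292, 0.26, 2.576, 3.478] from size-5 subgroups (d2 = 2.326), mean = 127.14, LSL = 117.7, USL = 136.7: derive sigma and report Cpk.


R_bar = (3.922 + 2.642 + 1.292 + 0.26 + 2.576 + 3.478) / 6 = 2.3616667
sigma = R_bar / d2 = 2.3616667 / 2.326 = 1.0153339
Cp = (USL - LSL)/(6*sigma) = (136.7 - 117.7)/(6*1.0153339) = 3.1188
Cpu = (136.7 - 127.14)/(3*1.0153339) = 3.1385
Cpl = (127.14 - 117.7)/(3*1.0153339) = 3.0991
Cpk = min(Cpu, Cpl) = 3.0991

3.0991


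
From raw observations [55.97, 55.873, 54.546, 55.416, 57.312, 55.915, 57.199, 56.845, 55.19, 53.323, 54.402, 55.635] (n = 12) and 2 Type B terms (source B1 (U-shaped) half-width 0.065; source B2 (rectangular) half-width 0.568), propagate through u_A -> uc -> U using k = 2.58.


mean = (55.97 + 55.873 + 54.546 + 55.416 + 57.312 + 55.915 + 57.199 + 56.845 + 55.19 + 53.323 + 54.402 + 55.635) / 12 = 55.6355
s = sqrt(sum((x - mean)^2)/(n-1)) = 1.1781083
u_A = s / sqrt(n) = 1.1781083 / sqrt(12) = 0.34009057
u_B1 = 0.065 / sqrt(2) = 0.045961941
u_B2 = 0.568 / sqrt(3) = 0.32793495
uc = sqrt(0.34009057^2 + 0.045961941^2 + 0.32793495^2) = 0.47467402
U = k * uc = 2.58 * 0.47467402
U = 1.2247

1.2247


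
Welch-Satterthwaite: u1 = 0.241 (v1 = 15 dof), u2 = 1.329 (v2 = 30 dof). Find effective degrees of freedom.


uc = sqrt(u1^2 + u2^2) = sqrt(0.241^2 + 1.329^2) = 1.3506746
v_eff = uc^4 / (u1^4/v1 + u2^4/v2)
= 1.3506746^4 / (0.241^4/15 + 1.329^4/30)
= 3.3281503 / 0.1042118
v_eff = 31.9364

31.9364


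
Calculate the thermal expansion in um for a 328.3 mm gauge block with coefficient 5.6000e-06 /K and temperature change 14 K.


dL = L * alpha * dT
= 328.3 * 5.6000e-06 * 14
= 0.0257387 mm
dL_um = 0.0257387 * 1000 = 25.7387 um

25.7387


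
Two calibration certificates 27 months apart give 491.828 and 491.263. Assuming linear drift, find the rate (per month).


rate = (v2 - v1) / months
= (491.263 - 491.828) / 27
= -0.5650 / 27
= -0.0209

-0.0209


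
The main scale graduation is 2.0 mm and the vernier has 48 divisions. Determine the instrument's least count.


LC = MSD / n_div
= 2.0 / 48
= 0.0417

0.0417


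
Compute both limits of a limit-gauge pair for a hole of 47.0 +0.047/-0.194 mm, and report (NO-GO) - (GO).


GO = nominal - lower_tol (smallest hole = maximum material condition)
GO = 47.0 - 0.194 = 46.806
NO-GO = nominal + upper_tol (largest hole = least material condition)
NO-GO = 47.0 + 0.047 = 47.047
spread = NO-GO - GO = 47.047 - 46.806 = 0.2410

0.2410


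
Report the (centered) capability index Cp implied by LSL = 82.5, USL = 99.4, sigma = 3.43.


Cp = (USL - LSL) / (6 * sigma)
= (99.4 - 82.5) / (6 * 3.43)
= 16.9000 / 20.5800
= 0.8212

0.8212


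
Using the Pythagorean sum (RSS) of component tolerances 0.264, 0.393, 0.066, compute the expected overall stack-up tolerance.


RSS = sqrt(0.264^2 + 0.393^2 + 0.066^2)
= sqrt(0.228501)
= 0.4780

0.4780


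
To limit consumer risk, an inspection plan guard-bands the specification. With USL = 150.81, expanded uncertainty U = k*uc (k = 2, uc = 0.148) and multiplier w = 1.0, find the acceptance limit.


U = k * uc = 2 * 0.148 = 0.296
guard band g = w * U = 1.0 * 0.296 = 0.296
AL = USL - g = 150.81 - 0.296
AL = 150.5140

150.5140


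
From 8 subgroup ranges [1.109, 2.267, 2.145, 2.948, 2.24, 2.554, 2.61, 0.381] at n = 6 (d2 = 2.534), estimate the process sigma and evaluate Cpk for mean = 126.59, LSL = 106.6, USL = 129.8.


R_bar = (1.109 + 2.267 + 2.145 + 2.948 + 2.24 + 2.554 + 2.61 + 0.381) / 8 = 2.03175
sigma = R_bar / d2 = 2.03175 / 2.534 = 0.80179558
Cp = (USL - LSL)/(6*sigma) = (129.8 - 106.6)/(6*0.80179558) = 4.8225
Cpu = (129.8 - 126.59)/(3*0.80179558) = 1.3345
Cpl = (126.59 - 106.6)/(3*0.80179558) = 8.3105
Cpk = min(Cpu, Cpl) = 1.3345

1.3345


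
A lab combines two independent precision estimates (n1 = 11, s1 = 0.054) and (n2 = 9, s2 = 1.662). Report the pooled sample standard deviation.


s_p = sqrt(((n1-1)*s1^2 + (n2-1)*s2^2) / (n1+n2-2))
numerator = (11-1)*0.054^2 + (9-1)*1.662^2 = 0.02916 + 22.097952 = 22.127112
denominator = 11 + 9 - 2 = 18
s_p^2 = 22.127112 / 18 = 1.229284
s_p = sqrt(1.229284) = 1.1087

1.1087


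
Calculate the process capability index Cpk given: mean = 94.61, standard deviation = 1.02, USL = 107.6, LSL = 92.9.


Cpu = (USL - mean) / (3*sigma) = (107.6 - 94.61) / (3*1.02) = 4.2451
Cpl = (mean - LSL) / (3*sigma) = (94.61 - 92.9) / (3*1.02) = 0.5588
Cpk = min(Cpu, Cpl) = 0.5588

0.5588


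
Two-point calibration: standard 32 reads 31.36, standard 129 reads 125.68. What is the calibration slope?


slope = (y2 - y1) / (x2 - x1)
= (125.68 - 31.36) / (129 - 32)
= 94.3200 / 97
= 0.9724

0.9724


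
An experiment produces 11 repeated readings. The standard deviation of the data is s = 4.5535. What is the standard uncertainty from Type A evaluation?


u_A = s / sqrt(n)
u_A = 4.5535 / sqrt(11)
u_A = 4.5535 / 3.3166248
u_A = 1.3729

1.3729


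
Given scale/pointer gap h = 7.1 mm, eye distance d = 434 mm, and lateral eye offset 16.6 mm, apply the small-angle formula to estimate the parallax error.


error = h * offset / d
= 7.1 * 16.6 / 434
= 0.2716

0.2716


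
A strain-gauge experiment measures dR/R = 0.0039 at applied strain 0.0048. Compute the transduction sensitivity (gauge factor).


GF = (dR/R) / epsilon
= 0.0039 / 0.0048
= 0.8125

0.8125


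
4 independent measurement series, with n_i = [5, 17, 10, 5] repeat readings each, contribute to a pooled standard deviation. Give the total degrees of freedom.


nu = sum_i (n_i - 1)
nu = ((5 - 1) + (17 - 1) + (10 - 1) + (5 - 1))
nu = 4 + 16 + 9 + 4
nu = 33

33


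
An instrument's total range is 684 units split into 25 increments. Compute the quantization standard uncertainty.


resolution = range / divisions
resolution = 684 / 25 = 27.36
u_res = resolution / (2*sqrt(3))
u_res = 27.36 / 3.4641016
u_res = 7.8982

7.8982


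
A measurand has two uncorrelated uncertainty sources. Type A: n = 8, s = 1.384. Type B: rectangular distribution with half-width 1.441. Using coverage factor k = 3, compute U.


u_A = s / sqrt(n) = 1.384 / sqrt(8) = 0.48931789
u_B = half_width / sqrt(3) = 1.441 / sqrt(3) = 0.83196174
uc = sqrt(u_A^2 + u_B^2) = sqrt(0.48931789^2 + 0.83196174^2) = 0.96519031
U = k * uc = 3 * 0.96519031
U = 2.8956

2.8956


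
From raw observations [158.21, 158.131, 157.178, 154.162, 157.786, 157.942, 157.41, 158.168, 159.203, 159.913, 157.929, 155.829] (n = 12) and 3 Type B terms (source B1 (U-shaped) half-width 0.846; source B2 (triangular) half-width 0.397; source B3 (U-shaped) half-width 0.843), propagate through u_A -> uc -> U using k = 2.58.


mean = (158.21 + 158.131 + 157.178 + 154.162 + 157.786 + 157.942 + 157.41 + 158.168 + 159.203 + 159.913 + 157.929 + 155.829) / 12 = 157.6550833
s = sqrt(sum((x - mean)^2)/(n-1)) = 1.485999
u_A = s / sqrt(n) = 1.485999 / sqrt(12) = 0.42897096
u_B1 = 0.846 / sqrt(2) = 0.59821234
u_B2 = 0.397 / sqrt(6) = 0.16207457
u_B3 = 0.843 / sqrt(2) = 0.59609102
uc = sqrt(0.42897096^2 + 0.59821234^2 + 0.16207457^2 + 0.59609102^2) = 0.96097178
U = k * uc = 2.58 * 0.96097178
U = 2.4793

2.4793


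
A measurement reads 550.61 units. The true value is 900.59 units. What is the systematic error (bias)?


Systematic error = measured - true
= 550.61 - 900.59
= -349.9800

-349.9800


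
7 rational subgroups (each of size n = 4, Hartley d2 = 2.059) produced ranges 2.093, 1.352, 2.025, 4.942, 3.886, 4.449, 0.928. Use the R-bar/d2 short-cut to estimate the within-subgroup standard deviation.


R_bar = (2.093 + 1.352 + 2.025 + 4.942 + 3.886 + 4.449 + 0.928) / 7
R_bar = 19.675 / 7 = 2.8107143
sigma_hat = R_bar / d2 = 2.8107143 / 2.059 = 1.3651

1.3651


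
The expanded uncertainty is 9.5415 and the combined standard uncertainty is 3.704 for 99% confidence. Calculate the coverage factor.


k = U / uc
k = 9.5415 / 3.704
k = 2.576

2.576


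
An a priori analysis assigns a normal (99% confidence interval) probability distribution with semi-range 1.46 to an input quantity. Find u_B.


u_B = half_width / 2.576
u_B = 1.46 / 2.576
u_B = 0.5668

0.5668


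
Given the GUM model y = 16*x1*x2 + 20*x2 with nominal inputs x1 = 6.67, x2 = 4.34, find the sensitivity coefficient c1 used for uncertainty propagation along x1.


y = 16*x1*x2 + 20*x2
dy/dx1 = 16*x2
Evaluate at x2 = 4.34: c1 = 16 * 4.34
c1 = 69.4400

69.4400


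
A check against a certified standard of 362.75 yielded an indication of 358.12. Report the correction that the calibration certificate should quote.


Correction = standard - reading
= 362.75 - 358.12
= 4.6300

4.6300


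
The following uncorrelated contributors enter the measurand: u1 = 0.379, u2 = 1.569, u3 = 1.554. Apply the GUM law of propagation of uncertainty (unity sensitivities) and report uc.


uc = sqrt(0.379^2 + 1.569^2 + 1.554^2)
uc = sqrt(5.020318)
uc = 2.2406

2.2406


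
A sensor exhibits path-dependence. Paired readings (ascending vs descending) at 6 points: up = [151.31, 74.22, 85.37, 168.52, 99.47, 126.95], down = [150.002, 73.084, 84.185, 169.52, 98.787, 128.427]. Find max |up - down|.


|151.31 - 150.002| = 1.3080
|74.22 - 73.084| = 1.1360
|85.37 - 84.185| = 1.1850
|168.52 - 169.52| = 1.0000
|99.47 - 98.787| = 0.6830
|126.95 - 128.427| = 1.4770
hysteresis = max(diffs) = 1.4770

1.4770


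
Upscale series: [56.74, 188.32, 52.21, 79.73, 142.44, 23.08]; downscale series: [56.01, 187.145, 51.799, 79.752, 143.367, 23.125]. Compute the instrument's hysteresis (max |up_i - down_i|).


|56.74 - 56.01| = 0.7300
|188.32 - 187.145| = 1.1750
|52.21 - 51.799| = 0.4110
|79.73 - 79.752| = 0.0220
|142.44 - 143.367| = 0.9270
|23.08 - 23.125| = 0.0450
hysteresis = max(diffs) = 1.1750

1.1750


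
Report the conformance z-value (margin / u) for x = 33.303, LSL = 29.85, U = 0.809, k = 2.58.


u = U / k = 0.809 / 2.58 = 0.31356589
margin = |LSL - x| = |29.85 - 33.303| = 3.453
z = margin / u = 3.453 / 0.31356589
z = 11.0120

11.0120


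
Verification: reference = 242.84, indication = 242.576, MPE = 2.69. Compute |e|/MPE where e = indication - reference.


e = indication - reference = 242.576 - 242.84 = -0.2640
|e| = 0.2640
ratio = |e| / MPE = 0.2640 / 2.69
ratio = 0.0981

0.0981


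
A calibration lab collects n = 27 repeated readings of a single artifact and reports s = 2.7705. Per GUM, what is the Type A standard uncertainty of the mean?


u_A = s / sqrt(n)
u_A = 2.7705 / sqrt(27)
u_A = 2.7705 / 5.1961524
u_A = 0.5332

0.5332


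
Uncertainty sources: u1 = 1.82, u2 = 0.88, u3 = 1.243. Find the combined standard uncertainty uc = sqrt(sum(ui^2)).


uc = sqrt(1.82^2 + 0.88^2 + 1.243^2)
uc = sqrt(5.631849)
uc = 2.3732

2.3732


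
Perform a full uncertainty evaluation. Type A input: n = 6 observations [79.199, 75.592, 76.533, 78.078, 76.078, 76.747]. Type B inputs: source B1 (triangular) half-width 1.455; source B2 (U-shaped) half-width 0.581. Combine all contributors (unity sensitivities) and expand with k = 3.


mean = (79.199 + 75.592 + 76.533 + 78.078 + 76.078 + 76.747) / 6 = 77.03783333
s = sqrt(sum((x - mean)^2)/(n-1)) = 1.3493512
u_A = s / sqrt(n) = 1.3493512 / sqrt(6) = 0.55087032
u_B1 = 1.455 / sqrt(6) = 0.59400126
u_B2 = 0.581 / sqrt(2) = 0.41082904
uc = sqrt(0.55087032^2 + 0.59400126^2 + 0.41082904^2) = 0.908337
U = k * uc = 3 * 0.908337
U = 2.7250

2.7250
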